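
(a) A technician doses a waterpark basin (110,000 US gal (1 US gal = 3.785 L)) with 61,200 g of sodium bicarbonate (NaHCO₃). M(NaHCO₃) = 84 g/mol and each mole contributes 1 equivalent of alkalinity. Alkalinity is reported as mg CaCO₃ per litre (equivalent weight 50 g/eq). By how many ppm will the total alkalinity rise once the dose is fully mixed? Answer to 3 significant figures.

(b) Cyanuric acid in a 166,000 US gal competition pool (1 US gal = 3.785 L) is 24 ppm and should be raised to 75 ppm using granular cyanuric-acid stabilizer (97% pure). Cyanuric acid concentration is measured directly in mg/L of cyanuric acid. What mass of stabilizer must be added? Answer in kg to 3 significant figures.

(a) 87.5 ppm; (b) 33.0 kg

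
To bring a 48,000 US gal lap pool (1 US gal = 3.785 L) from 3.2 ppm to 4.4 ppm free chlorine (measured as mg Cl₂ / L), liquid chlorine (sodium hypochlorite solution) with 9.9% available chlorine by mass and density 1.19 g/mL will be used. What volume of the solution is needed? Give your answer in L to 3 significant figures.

1.85 L

Volume: 48,000 US gal × 3.785 L/gal = 181,680 L.
Chlorine deficit: 4.4 − 3.2 = 1.2 ppm = 1.2 mg/L as Cl₂.
Cl₂ equivalent needed: 1.2 mg/L × 181,680 L = 218,000 mg = 218 g.
Product at 9.9% available chlorine: 218 / 0.099 = 2202 g.
Volume at density 1.19 g/mL: 2202 g ÷ 1.19 g/mL = 1851 mL.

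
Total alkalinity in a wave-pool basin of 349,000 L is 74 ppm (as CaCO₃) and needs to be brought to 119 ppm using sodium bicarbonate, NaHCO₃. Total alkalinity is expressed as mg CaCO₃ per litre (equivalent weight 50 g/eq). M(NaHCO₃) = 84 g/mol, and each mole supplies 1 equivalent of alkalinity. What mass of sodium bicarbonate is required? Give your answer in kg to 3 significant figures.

26.4 kg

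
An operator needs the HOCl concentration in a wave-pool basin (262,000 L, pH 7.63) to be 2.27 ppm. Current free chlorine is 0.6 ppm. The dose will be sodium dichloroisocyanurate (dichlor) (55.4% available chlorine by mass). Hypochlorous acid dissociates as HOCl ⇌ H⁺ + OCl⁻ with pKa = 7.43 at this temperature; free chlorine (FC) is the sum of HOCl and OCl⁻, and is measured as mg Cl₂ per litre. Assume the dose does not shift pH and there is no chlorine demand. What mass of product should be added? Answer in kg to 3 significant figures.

[OCl⁻]/[HOCl] = 10^(pH − pKa) = 10^(7.63 − 7.43) = 1.585; fraction as HOCl = 1/(1 + 1.585) = 0.3869.
Free chlorine required for 2.27 ppm HOCl: 2.27 / 0.3869 = 5.868 ppm.
FC to add: 5.868 − 0.6 = 5.268 mg/L as Cl₂.
Cl₂ equivalent: 5.268 mg/L × 262,000 L = 1380 g.
Product at 55.4% available Cl: 1380 / 0.554 = 2491 g.

2.49 kg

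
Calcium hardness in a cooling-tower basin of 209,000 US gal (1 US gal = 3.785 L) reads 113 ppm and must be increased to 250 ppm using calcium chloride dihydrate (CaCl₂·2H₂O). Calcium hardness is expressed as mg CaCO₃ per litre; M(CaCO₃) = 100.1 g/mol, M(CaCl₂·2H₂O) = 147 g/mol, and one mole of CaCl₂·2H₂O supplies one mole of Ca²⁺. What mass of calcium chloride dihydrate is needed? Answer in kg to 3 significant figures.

159 kg

Volume: 209,000 US gal × 3.785 L/gal = 791,065 L.
Hardness to add: (250 − 113) = 137 mg/L as CaCO₃ × 791,065 L = 108,400 g as CaCO₃.
Moles of Ca²⁺ (1 mol Ca²⁺ ≡ 1 mol CaCO₃): 108,400 / 100.1 g/mol = 1083 mol.
Mass of CaCl₂·2H₂O: 1083 × 147 = 159,200 g.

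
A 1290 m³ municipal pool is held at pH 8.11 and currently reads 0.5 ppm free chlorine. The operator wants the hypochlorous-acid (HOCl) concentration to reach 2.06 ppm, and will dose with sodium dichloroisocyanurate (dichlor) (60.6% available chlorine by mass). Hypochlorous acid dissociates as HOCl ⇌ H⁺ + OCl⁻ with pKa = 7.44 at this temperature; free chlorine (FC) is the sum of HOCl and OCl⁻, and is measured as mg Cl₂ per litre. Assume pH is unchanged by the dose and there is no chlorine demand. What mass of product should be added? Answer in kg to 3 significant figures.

23.8 kg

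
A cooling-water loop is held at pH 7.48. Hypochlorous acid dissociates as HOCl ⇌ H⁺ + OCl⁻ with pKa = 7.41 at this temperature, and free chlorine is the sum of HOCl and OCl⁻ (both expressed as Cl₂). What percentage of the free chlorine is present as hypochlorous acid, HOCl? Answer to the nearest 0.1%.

[OCl⁻]/[HOCl] = 10^(pH − pKa) = 10^(7.48 − 7.41) = 10^0.07 = 1.175.
Fraction as HOCl = 1 / (1 + 1.175) = 0.4598.

46.0%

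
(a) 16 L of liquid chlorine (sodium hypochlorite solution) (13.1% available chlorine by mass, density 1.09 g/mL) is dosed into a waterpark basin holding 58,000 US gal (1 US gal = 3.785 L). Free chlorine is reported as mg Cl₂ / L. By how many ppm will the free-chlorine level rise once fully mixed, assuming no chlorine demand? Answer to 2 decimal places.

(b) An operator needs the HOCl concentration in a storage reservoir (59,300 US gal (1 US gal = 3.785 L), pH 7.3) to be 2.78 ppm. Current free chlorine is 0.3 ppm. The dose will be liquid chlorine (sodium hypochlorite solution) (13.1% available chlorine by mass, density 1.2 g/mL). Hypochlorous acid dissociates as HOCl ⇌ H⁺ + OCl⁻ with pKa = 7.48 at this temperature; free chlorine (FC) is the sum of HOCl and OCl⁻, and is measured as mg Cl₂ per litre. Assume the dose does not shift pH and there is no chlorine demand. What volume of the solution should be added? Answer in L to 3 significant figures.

(a) Volume: 58,000 US gal × 3.785 L/gal = 219,530 L.
(a) Mass of solution: 16 L × 1000 mL/L × 1.09 g/mL = 17,440 g.
(a) Available chlorine delivered: 17,440 g × 0.131 = 2285 g as Cl₂.
(a) Concentration rise: 2285 g / 219,530 L = 10.41 mg/L = 10.41 ppm.

(b) Volume: 59,300 US gal × 3.785 L/gal = 224,450 L.
(b) [OCl⁻]/[HOCl] = 10^(pH − pKa) = 10^(7.3 − 7.48) = 0.6607; fraction as HOCl = 1/(1 + 0.6607) = 0.6022.
(b) Free chlorine required for 2.78 ppm HOCl: 2.78 / 0.6022 = 4.617 ppm.
(b) FC to add: 4.617 − 0.3 = 4.317 mg/L as Cl₂.
(b) Cl₂ equivalent: 4.317 mg/L × 224,450 L = 968.9 g.
(b) Product at 13.1% available Cl: 968.9 / 0.131 = 7396 g.
(b) Volume: 7396 g ÷ 1.2 g/mL = 6163 mL.

(a) 10.41 ppm; (b) 6.16 L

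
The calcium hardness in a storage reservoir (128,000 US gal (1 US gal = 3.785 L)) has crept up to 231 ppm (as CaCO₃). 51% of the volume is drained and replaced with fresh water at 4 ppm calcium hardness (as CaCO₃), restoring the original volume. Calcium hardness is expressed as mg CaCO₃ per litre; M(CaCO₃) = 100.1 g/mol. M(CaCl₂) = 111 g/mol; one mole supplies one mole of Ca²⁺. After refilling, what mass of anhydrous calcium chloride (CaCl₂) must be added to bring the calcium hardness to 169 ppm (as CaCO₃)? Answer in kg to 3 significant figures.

28.9 kg

Volume: 128,000 US gal × 3.785 L/gal = 484,480 L.
After draining 51% and refilling: 231 × 0.49 + 4 × 0.51 = 115.23 ppm.
Deficit to target: 169 − 115.23 = 53.77 mg/L.
As CaCO₃: 53.77 mg/L × 484,480 L = 26,050 g; ÷ 100.1 = 260.2 mol Ca²⁺.
Mass: 260.2 × 111 = 28,890 g.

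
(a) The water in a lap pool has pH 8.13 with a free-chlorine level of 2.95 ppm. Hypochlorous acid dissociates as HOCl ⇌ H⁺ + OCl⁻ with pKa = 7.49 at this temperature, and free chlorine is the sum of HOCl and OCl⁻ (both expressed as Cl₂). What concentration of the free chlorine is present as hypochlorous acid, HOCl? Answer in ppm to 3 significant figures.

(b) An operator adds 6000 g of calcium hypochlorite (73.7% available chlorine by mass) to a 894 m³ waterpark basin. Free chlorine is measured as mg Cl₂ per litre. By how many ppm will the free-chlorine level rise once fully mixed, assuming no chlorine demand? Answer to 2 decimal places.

(a) 0.550 ppm; (b) 4.95 ppm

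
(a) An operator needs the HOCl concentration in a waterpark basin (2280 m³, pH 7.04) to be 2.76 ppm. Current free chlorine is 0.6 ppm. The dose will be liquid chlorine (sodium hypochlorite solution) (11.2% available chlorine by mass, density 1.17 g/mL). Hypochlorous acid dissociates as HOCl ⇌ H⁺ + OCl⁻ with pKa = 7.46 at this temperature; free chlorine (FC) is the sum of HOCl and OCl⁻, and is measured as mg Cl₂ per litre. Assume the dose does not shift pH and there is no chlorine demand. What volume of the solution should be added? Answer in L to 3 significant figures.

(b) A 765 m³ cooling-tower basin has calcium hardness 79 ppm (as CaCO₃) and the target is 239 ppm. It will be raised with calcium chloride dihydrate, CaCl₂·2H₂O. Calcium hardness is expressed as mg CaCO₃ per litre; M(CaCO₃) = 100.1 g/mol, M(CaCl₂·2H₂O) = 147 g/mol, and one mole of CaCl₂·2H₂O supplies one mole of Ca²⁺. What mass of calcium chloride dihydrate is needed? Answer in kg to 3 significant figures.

(a) Volume: 2280 m³ = 2,280,000 L.
(a) [OCl⁻]/[HOCl] = 10^(pH − pKa) = 10^(7.04 − 7.46) = 0.3802; fraction as HOCl = 1/(1 + 0.3802) = 0.7245.
(a) Free chlorine required for 2.76 ppm HOCl: 2.76 / 0.7245 = 3.809 ppm.
(a) FC to add: 3.809 − 0.6 = 3.209 mg/L as Cl₂.
(a) Cl₂ equivalent: 3.209 mg/L × 2,280,000 L = 7317 g.
(a) Product at 11.2% available Cl: 7317 / 0.112 = 65,330 g.
(a) Volume: 65,330 g ÷ 1.17 g/mL = 55,840 mL.

(b) Volume: 765 m³ = 765,000 L.
(b) Hardness to add: (239 − 79) = 160 mg/L as CaCO₃ × 765,000 L = 122,400 g as CaCO₃.
(b) Moles of Ca²⁺ (1 mol Ca²⁺ ≡ 1 mol CaCO₃): 122,400 / 100.1 g/mol = 1223 mol.
(b) Mass of CaCl₂·2H₂O: 1223 × 147 = 179,700 g.

(a) 55.8 L; (b) 180 kg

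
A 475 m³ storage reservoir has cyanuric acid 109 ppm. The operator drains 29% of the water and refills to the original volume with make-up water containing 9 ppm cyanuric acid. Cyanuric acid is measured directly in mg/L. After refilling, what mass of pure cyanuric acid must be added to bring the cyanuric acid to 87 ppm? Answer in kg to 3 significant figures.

3.33 kg

Volume: 475 m³ = 475,000 L.
After draining 29% and refilling: 109 × 0.71 + 9 × 0.29 = 80 ppm.
Deficit to target: 87 − 80 = 7 mg/L.
Mass: 7 mg/L × 475,000 L = 3325 g cyanuric acid.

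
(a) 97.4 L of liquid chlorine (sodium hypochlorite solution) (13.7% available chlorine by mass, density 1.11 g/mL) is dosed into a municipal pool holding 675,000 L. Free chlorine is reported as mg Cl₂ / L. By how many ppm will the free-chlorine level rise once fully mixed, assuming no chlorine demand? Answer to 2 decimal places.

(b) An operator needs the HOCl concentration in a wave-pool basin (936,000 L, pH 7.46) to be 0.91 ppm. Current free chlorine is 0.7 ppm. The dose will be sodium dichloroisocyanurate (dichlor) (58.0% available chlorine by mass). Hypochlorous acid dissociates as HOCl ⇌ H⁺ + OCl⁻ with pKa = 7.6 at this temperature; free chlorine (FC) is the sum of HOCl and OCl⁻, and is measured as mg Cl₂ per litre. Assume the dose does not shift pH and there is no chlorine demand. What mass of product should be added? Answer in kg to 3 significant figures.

(a) Mass of solution: 97.4 L × 1000 mL/L × 1.11 g/mL = 108,100 g.
(a) Available chlorine delivered: 108,100 g × 0.137 = 14,810 g as Cl₂.
(a) Concentration rise: 14,810 g / 675,000 L = 21.94 mg/L = 21.94 ppm.

(b) [OCl⁻]/[HOCl] = 10^(pH − pKa) = 10^(7.46 − 7.6) = 0.7244; fraction as HOCl = 1/(1 + 0.7244) = 0.5799.
(b) Free chlorine required for 0.91 ppm HOCl: 0.91 / 0.5799 = 1.569 ppm.
(b) FC to add: 1.569 − 0.7 = 0.8692 mg/L as Cl₂.
(b) Cl₂ equivalent: 0.8692 mg/L × 936,000 L = 813.6 g.
(b) Product at 58.0% available Cl: 813.6 / 0.58 = 1403 g.

(a) 21.94 ppm; (b) 1.40 kg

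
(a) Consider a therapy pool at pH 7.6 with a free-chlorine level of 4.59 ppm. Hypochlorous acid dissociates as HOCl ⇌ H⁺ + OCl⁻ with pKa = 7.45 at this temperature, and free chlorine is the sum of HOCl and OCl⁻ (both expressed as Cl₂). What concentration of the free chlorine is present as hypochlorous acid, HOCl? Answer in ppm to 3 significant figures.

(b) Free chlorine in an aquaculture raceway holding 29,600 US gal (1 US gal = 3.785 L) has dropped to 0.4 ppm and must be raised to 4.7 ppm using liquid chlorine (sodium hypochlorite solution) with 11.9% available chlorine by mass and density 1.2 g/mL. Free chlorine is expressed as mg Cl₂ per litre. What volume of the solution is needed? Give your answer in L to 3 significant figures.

(a) [OCl⁻]/[HOCl] = 10^(pH − pKa) = 10^(7.6 − 7.45) = 10^0.15 = 1.413.
(a) Fraction as HOCl = 1 / (1 + 1.413) = 0.4145.
(a) HOCl = 0.4145 × 4.59 ppm = 1.903 ppm.

(b) Volume: 29,600 US gal × 3.785 L/gal = 112,036 L.
(b) Chlorine deficit: 4.7 − 0.4 = 4.3 ppm = 4.3 mg/L as Cl₂.
(b) Cl₂ equivalent needed: 4.3 mg/L × 112,036 L = 481,800 mg = 481.8 g.
(b) Product at 11.9% available chlorine: 481.8 / 0.119 = 4048 g.
(b) Volume at density 1.2 g/mL: 4048 g ÷ 1.2 g/mL = 3374 mL.

(a) 1.90 ppm; (b) 3.37 L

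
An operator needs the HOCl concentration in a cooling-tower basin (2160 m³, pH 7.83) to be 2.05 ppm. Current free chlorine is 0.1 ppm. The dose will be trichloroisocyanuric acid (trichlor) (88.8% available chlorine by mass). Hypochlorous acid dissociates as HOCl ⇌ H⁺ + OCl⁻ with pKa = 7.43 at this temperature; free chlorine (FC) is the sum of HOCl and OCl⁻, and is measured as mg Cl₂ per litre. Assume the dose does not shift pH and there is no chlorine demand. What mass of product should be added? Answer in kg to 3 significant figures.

Volume: 2160 m³ = 2,160,000 L.
[OCl⁻]/[HOCl] = 10^(pH − pKa) = 10^(7.83 − 7.43) = 2.512; fraction as HOCl = 1/(1 + 2.512) = 0.2847.
Free chlorine required for 2.05 ppm HOCl: 2.05 / 0.2847 = 7.199 ppm.
FC to add: 7.199 − 0.1 = 7.099 mg/L as Cl₂.
Cl₂ equivalent: 7.099 mg/L × 2,160,000 L = 15,330 g.
Product at 88.8% available Cl: 15,330 / 0.888 = 17,270 g.

17.3 kg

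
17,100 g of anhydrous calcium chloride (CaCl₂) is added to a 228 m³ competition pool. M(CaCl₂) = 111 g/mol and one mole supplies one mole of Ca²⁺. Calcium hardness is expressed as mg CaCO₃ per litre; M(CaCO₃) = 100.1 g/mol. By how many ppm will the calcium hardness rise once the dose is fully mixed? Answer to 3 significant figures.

67.6 ppm

Volume: 228 m³ = 228,000 L.
Moles of Ca²⁺: 17,100 g ÷ 111 g/mol = 154.1 mol.
As CaCO₃: 154.1 mol × 100.1 g/mol = 15,420 g.
Rise: 15,420 g / 228,000 L × 1000 = 67.64 mg/L.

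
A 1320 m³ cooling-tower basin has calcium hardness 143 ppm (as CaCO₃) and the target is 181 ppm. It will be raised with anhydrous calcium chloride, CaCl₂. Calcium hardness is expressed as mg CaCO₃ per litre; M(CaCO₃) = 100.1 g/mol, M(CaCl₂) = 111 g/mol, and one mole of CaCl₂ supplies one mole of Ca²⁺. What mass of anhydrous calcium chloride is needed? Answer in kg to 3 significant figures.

55.6 kg

Volume: 1320 m³ = 1,320,000 L.
Hardness to add: (181 − 143) = 38 mg/L as CaCO₃ × 1,320,000 L = 50,160 g as CaCO₃.
Moles of Ca²⁺ (1 mol Ca²⁺ ≡ 1 mol CaCO₃): 50,160 / 100.1 g/mol = 501.1 mol.
Mass of CaCl₂: 501.1 × 111 = 55,620 g.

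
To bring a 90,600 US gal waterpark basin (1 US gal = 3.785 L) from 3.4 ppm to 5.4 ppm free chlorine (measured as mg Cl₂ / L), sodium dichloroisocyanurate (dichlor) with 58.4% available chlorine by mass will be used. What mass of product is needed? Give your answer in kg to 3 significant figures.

Volume: 90,600 US gal × 3.785 L/gal = 342,921 L.
Chlorine deficit: 5.4 − 3.4 = 2 ppm = 2 mg/L as Cl₂.
Cl₂ equivalent needed: 2 mg/L × 342,921 L = 685,800 mg = 685.8 g.
Product at 58.4% available chlorine: 685.8 / 0.584 = 1174 g.

1.17 kg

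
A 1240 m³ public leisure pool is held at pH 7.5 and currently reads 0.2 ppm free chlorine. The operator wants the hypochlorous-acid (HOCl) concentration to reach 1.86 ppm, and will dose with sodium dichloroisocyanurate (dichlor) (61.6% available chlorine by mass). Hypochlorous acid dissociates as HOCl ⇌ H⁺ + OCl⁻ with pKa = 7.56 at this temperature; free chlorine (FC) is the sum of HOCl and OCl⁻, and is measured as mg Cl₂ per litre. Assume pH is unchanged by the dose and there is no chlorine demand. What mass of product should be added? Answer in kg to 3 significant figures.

6.60 kg

Volume: 1240 m³ = 1,240,000 L.
[OCl⁻]/[HOCl] = 10^(pH − pKa) = 10^(7.5 − 7.56) = 0.871; fraction as HOCl = 1/(1 + 0.871) = 0.5345.
Free chlorine required for 1.86 ppm HOCl: 1.86 / 0.5345 = 3.48 ppm.
FC to add: 3.48 − 0.2 = 3.28 mg/L as Cl₂.
Cl₂ equivalent: 3.28 mg/L × 1,240,000 L = 4067 g.
Product at 61.6% available Cl: 4067 / 0.616 = 6603 g.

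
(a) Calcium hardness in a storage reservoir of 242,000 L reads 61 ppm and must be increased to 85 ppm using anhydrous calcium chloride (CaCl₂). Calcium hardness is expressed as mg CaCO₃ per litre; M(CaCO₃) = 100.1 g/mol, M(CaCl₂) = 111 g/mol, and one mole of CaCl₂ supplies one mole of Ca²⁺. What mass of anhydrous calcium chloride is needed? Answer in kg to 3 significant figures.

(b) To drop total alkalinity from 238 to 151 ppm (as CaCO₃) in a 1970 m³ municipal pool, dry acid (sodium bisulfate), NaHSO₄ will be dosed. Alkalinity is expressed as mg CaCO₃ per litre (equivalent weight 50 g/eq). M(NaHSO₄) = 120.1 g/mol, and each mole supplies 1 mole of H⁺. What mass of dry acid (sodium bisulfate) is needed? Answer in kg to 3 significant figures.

(a) Hardness to add: (85 − 61) = 24 mg/L as CaCO₃ × 242,000 L = 5808 g as CaCO₃.
(a) Moles of Ca²⁺ (1 mol Ca²⁺ ≡ 1 mol CaCO₃): 5808 / 100.1 g/mol = 58.02 mol.
(a) Mass of CaCl₂: 58.02 × 111 = 6440 g.

(b) Volume: 1970 m³ = 1,970,000 L.
(b) Alkalinity to neutralize: (238 − 151) = 87 mg/L as CaCO₃ × 1,970,000 L = 171,400 g as CaCO₃.
(b) Equivalents of H⁺ required: 171,400 ÷ 50 g/eq = 3428 eq = 3428 mol NaHSO₄.
(b) Mass of NaHSO₄: 3428 × 120.1 = 411,700 g.

(a) 6.44 kg; (b) 412 kg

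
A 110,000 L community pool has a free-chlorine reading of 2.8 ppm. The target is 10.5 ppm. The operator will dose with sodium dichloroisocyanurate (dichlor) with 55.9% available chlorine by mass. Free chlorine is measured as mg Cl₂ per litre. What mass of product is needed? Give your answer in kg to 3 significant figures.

1.52 kg

Chlorine deficit: 10.5 − 2.8 = 7.7 ppm = 7.7 mg/L as Cl₂.
Cl₂ equivalent needed: 7.7 mg/L × 110,000 L = 847,000 mg = 847 g.
Product at 55.9% available chlorine: 847 / 0.559 = 1515 g.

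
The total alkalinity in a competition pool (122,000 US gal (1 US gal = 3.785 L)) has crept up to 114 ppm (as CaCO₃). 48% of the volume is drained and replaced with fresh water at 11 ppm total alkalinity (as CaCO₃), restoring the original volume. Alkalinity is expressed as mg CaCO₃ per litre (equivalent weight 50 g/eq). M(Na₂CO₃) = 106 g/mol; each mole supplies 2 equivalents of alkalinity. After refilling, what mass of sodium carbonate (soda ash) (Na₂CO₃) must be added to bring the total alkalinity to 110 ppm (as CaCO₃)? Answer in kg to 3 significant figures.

Volume: 122,000 US gal × 3.785 L/gal = 461,770 L.
After draining 48% and refilling: 114 × 0.52 + 11 × 0.48 = 64.56 ppm.
Deficit to target: 110 − 64.56 = 45.44 mg/L.
As CaCO₃: 45.44 mg/L × 461,770 L = 20,980 g; ÷ 50 g/eq ÷ 2 = 209.8 mol Na₂CO₃.
Mass: 209.8 × 106 = 22,240 g.

22.2 kg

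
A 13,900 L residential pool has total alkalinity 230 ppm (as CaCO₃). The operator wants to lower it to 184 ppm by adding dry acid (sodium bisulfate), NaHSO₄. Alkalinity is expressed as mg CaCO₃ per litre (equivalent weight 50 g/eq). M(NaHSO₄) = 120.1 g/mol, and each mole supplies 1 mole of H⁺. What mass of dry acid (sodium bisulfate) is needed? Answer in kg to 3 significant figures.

1.54 kg

Alkalinity to neutralize: (230 − 184) = 46 mg/L as CaCO₃ × 13,900 L = 639.4 g as CaCO₃.
Equivalents of H⁺ required: 639.4 ÷ 50 g/eq = 12.79 eq = 12.79 mol NaHSO₄.
Mass of NaHSO₄: 12.79 × 120.1 = 1536 g.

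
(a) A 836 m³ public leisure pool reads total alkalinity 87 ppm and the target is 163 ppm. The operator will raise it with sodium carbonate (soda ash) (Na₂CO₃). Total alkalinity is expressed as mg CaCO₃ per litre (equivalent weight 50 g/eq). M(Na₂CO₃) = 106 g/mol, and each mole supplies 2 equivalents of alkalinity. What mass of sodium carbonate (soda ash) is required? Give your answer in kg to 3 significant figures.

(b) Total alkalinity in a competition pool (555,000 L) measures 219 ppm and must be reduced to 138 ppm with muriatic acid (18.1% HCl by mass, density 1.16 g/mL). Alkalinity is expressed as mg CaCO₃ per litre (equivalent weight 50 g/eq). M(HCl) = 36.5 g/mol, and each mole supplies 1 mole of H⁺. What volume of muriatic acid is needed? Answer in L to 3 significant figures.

(a) 67.3 kg; (b) 156 L

(a) Volume: 836 m³ = 836,000 L.
(a) Alkalinity to add: (163 − 87) = 76 mg/L as CaCO₃ × 836,000 L = 63,540 g as CaCO₃.
(a) Equivalents: 63,540 g ÷ 50 g/eq = 1271 eq.
(a) Each mole of Na₂CO₃ supplies 2 eq, so 1271 / 2 = 635.4 mol.
(a) Mass: 635.4 mol × 106 g/mol = 67,350 g.

(b) Alkalinity to neutralize: (219 − 138) = 81 mg/L as CaCO₃ × 555,000 L = 44,960 g as CaCO₃.
(b) Equivalents of H⁺ required: 44,960 ÷ 50 g/eq = 899.1 eq = 899.1 mol HCl.
(b) Mass of HCl: 899.1 × 36.5 = 32,820 g.
(b) Mass of 18.1% solution: 32,820 / 0.181 = 181,300 g.
(b) Volume: 181,300 g ÷ 1.16 g/mL = 156,300 mL.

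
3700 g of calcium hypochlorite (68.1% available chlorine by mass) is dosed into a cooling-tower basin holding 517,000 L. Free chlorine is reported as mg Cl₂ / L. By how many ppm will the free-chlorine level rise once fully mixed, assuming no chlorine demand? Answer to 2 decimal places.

4.87 ppm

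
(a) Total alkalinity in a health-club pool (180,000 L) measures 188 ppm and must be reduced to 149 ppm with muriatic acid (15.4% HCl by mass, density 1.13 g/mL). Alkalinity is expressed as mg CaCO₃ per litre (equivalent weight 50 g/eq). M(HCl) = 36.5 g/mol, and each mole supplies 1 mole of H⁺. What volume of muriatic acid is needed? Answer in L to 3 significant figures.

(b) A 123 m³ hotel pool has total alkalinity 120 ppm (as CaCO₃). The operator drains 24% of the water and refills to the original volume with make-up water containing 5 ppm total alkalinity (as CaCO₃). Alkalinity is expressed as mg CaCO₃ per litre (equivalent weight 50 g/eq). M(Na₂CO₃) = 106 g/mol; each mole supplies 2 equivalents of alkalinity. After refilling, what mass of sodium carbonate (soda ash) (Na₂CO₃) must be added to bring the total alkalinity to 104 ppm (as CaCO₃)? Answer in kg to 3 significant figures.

(a) Alkalinity to neutralize: (188 − 149) = 39 mg/L as CaCO₃ × 180,000 L = 7020 g as CaCO₃.
(a) Equivalents of H⁺ required: 7020 ÷ 50 g/eq = 140.4 eq = 140.4 mol HCl.
(a) Mass of HCl: 140.4 × 36.5 = 5125 g.
(a) Mass of 15.4% solution: 5125 / 0.154 = 33,280 g.
(a) Volume: 33,280 g ÷ 1.13 g/mL = 29,450 mL.

(b) Volume: 123 m³ = 123,000 L.
(b) After draining 24% and refilling: 120 × 0.76 + 5 × 0.24 = 92.4 ppm.
(b) Deficit to target: 104 − 92.4 = 11.6 mg/L.
(b) As CaCO₃: 11.6 mg/L × 123,000 L = 1427 g; ÷ 50 g/eq ÷ 2 = 14.27 mol Na₂CO₃.
(b) Mass: 14.27 × 106 = 1512 g.

(a) 29.4 L; (b) 1.51 kg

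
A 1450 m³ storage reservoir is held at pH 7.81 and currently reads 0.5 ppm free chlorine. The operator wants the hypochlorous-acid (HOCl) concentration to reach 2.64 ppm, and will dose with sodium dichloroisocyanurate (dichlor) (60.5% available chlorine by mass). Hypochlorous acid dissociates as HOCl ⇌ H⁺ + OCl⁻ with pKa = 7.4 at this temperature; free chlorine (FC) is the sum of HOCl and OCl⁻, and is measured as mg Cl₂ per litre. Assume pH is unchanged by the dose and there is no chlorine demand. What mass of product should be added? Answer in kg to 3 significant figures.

21.4 kg

Volume: 1450 m³ = 1,450,000 L.
[OCl⁻]/[HOCl] = 10^(pH − pKa) = 10^(7.81 − 7.4) = 2.57; fraction as HOCl = 1/(1 + 2.57) = 0.2801.
Free chlorine required for 2.64 ppm HOCl: 2.64 / 0.2801 = 9.426 ppm.
FC to add: 9.426 − 0.5 = 8.926 mg/L as Cl₂.
Cl₂ equivalent: 8.926 mg/L × 1,450,000 L = 12,940 g.
Product at 60.5% available Cl: 12,940 / 0.605 = 21,390 g.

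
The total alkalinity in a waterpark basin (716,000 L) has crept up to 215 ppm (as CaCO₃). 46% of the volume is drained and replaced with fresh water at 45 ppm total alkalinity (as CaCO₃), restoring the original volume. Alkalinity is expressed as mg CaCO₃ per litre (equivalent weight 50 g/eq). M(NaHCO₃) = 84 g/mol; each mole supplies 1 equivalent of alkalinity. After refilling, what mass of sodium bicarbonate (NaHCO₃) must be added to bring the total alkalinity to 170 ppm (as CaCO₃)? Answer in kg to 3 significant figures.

39.9 kg

After draining 46% and refilling: 215 × 0.54 + 45 × 0.46 = 136.8 ppm.
Deficit to target: 170 − 136.8 = 33.2 mg/L.
As CaCO₃: 33.2 mg/L × 716,000 L = 23,770 g; ÷ 50 g/eq ÷ 1 = 475.4 mol NaHCO₃.
Mass: 475.4 × 84 = 39,940 g.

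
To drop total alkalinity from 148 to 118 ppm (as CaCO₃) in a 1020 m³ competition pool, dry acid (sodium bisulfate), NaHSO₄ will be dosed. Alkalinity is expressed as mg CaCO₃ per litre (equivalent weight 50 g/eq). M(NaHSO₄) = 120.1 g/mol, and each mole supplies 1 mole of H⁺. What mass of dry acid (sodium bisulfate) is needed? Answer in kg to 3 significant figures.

Volume: 1020 m³ = 1,020,000 L.
Alkalinity to neutralize: (148 − 118) = 30 mg/L as CaCO₃ × 1,020,000 L = 30,600 g as CaCO₃.
Equivalents of H⁺ required: 30,600 ÷ 50 g/eq = 612 eq = 612 mol NaHSO₄.
Mass of NaHSO₄: 612 × 120.1 = 73,500 g.

73.5 kg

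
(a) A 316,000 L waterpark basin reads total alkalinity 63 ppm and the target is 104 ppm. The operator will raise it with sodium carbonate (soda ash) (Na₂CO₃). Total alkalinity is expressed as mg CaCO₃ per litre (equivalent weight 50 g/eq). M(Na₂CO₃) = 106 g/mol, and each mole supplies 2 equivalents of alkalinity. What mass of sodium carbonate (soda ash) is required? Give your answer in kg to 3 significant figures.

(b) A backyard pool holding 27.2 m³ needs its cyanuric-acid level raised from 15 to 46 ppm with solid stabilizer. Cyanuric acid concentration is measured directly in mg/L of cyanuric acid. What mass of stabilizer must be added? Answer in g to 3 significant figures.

(a) 13.7 kg; (b) 843 g

(a) Alkalinity to add: (104 − 63) = 41 mg/L as CaCO₃ × 316,000 L = 12,960 g as CaCO₃.
(a) Equivalents: 12,960 g ÷ 50 g/eq = 259.1 eq.
(a) Each mole of Na₂CO₃ supplies 2 eq, so 259.1 / 2 = 129.6 mol.
(a) Mass: 129.6 mol × 106 g/mol = 13,730 g.

(b) Volume: 27.2 m³ = 27,200 L.
(b) CYA to add: (46 − 15) = 31 mg/L × 27,200 L = 843.2 g cyanuric acid.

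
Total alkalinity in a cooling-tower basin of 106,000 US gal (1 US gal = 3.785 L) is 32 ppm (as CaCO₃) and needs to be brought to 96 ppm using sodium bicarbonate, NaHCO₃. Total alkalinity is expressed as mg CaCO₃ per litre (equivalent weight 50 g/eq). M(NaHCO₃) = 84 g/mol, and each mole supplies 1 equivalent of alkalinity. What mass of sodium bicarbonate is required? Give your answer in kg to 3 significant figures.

43.1 kg

Volume: 106,000 US gal × 3.785 L/gal = 401,210 L.
Alkalinity to add: (96 − 32) = 64 mg/L as CaCO₃ × 401,210 L = 25,680 g as CaCO₃.
Equivalents: 25,680 g ÷ 50 g/eq = 513.5 eq.
NaHCO₃ supplies 1 eq per mole → 513.5 mol.
Mass: 513.5 mol × 84 g/mol = 43,140 g.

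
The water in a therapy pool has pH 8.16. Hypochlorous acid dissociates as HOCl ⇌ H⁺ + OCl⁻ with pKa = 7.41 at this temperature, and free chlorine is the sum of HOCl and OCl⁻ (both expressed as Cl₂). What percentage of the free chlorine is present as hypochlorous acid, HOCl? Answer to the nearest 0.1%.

15.1%

[OCl⁻]/[HOCl] = 10^(pH − pKa) = 10^(8.16 − 7.41) = 10^0.75 = 5.623.
Fraction as HOCl = 1 / (1 + 5.623) = 0.151.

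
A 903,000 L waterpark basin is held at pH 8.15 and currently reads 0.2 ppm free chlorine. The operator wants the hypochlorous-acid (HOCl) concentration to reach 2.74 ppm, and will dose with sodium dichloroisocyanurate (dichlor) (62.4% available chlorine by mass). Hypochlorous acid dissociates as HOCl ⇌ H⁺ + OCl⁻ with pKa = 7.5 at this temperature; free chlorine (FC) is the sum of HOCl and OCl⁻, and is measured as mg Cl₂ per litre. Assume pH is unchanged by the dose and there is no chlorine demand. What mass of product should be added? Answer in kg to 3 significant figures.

[OCl⁻]/[HOCl] = 10^(pH − pKa) = 10^(8.15 − 7.5) = 4.467; fraction as HOCl = 1/(1 + 4.467) = 0.1829.
Free chlorine required for 2.74 ppm HOCl: 2.74 / 0.1829 = 14.98 ppm.
FC to add: 14.98 − 0.2 = 14.78 mg/L as Cl₂.
Cl₂ equivalent: 14.78 mg/L × 903,000 L = 13,350 g.
Product at 62.4% available Cl: 13,350 / 0.624 = 21,390 g.

21.4 kg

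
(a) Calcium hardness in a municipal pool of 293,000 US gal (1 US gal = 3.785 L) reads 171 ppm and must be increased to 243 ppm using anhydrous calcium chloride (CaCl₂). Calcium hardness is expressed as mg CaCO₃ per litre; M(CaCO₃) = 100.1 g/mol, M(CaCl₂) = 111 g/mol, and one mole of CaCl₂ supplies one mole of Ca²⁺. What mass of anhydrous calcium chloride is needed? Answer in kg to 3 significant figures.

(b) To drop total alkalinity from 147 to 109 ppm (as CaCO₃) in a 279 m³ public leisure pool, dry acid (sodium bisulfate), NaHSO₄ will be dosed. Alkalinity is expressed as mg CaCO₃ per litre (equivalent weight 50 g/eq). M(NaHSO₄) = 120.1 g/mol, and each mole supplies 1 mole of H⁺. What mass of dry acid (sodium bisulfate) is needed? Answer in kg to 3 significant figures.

(a) Volume: 293,000 US gal × 3.785 L/gal = 1,109,005 L.
(a) Hardness to add: (243 − 171) = 72 mg/L as CaCO₃ × 1,109,005 L = 79,850 g as CaCO₃.
(a) Moles of Ca²⁺ (1 mol Ca²⁺ ≡ 1 mol CaCO₃): 79,850 / 100.1 g/mol = 797.7 mol.
(a) Mass of CaCl₂: 797.7 × 111 = 88,540 g.

(b) Volume: 279 m³ = 279,000 L.
(b) Alkalinity to neutralize: (147 − 109) = 38 mg/L as CaCO₃ × 279,000 L = 10,600 g as CaCO₃.
(b) Equivalents of H⁺ required: 10,600 ÷ 50 g/eq = 212 eq = 212 mol NaHSO₄.
(b) Mass of NaHSO₄: 212 × 120.1 = 25,470 g.

(a) 88.5 kg; (b) 25.5 kg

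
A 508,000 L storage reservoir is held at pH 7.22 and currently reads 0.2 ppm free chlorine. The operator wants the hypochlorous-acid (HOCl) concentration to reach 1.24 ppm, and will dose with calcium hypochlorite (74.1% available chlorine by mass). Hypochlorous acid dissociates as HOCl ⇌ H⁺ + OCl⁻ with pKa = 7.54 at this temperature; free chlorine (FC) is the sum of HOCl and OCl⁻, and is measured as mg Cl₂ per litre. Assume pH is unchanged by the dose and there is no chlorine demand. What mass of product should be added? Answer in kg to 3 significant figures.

1.12 kg

[OCl⁻]/[HOCl] = 10^(pH − pKa) = 10^(7.22 − 7.54) = 0.4786; fraction as HOCl = 1/(1 + 0.4786) = 0.6763.
Free chlorine required for 1.24 ppm HOCl: 1.24 / 0.6763 = 1.834 ppm.
FC to add: 1.834 − 0.2 = 1.634 mg/L as Cl₂.
Cl₂ equivalent: 1.634 mg/L × 508,000 L = 829.8 g.
Product at 74.1% available Cl: 829.8 / 0.741 = 1120 g.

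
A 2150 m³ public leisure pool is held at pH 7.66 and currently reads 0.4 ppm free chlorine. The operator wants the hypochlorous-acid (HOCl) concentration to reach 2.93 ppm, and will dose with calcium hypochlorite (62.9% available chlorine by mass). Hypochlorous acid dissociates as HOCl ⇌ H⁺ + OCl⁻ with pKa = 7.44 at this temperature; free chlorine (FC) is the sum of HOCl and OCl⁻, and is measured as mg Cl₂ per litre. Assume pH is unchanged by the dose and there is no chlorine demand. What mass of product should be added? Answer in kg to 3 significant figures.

25.3 kg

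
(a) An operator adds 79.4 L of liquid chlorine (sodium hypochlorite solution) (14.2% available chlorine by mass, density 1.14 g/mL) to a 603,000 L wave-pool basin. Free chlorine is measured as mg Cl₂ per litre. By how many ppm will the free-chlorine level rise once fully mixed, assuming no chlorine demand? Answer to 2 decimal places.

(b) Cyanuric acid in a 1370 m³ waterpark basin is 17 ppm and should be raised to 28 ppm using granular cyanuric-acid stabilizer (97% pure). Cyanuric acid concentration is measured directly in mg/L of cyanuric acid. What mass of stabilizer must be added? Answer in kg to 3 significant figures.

(a) Mass of solution: 79.4 L × 1000 mL/L × 1.14 g/mL = 90,520 g.
(a) Available chlorine delivered: 90,520 g × 0.142 = 12,850 g as Cl₂.
(a) Concentration rise: 12,850 g / 603,000 L = 21.32 mg/L = 21.32 ppm.

(b) Volume: 1370 m³ = 1,370,000 L.
(b) CYA to add: (28 − 17) = 11 mg/L × 1,370,000 L = 15,070 g cyanuric acid.
(b) At 97% purity: 15,070 / 0.97 = 15,540 g product.

(a) 21.32 ppm; (b) 15.5 kg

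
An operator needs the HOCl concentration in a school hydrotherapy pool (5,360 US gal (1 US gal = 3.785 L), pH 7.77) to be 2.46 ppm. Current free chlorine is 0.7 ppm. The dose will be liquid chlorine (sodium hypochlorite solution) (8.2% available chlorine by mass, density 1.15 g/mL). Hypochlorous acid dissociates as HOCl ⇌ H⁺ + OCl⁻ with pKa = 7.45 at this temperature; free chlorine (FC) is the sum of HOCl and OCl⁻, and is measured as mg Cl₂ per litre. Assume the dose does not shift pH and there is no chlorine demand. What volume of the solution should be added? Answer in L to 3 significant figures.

1.48 L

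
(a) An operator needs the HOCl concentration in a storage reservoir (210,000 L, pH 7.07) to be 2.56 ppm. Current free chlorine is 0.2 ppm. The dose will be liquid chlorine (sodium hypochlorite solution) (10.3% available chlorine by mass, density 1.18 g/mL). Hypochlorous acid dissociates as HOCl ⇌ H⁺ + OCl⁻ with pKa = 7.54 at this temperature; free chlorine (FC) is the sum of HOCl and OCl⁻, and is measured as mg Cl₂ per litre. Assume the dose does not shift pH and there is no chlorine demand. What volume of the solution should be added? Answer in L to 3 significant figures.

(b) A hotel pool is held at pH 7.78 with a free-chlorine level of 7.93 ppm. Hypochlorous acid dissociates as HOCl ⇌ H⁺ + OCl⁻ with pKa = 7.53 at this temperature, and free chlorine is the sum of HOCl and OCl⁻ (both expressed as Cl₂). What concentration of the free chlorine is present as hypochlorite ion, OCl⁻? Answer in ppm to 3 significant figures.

(a) 5.58 L; (b) 5.08 ppm

(a) [OCl⁻]/[HOCl] = 10^(pH − pKa) = 10^(7.07 − 7.54) = 0.3388; fraction as HOCl = 1/(1 + 0.3388) = 0.7469.
(a) Free chlorine required for 2.56 ppm HOCl: 2.56 / 0.7469 = 3.427 ppm.
(a) FC to add: 3.427 − 0.2 = 3.227 mg/L as Cl₂.
(a) Cl₂ equivalent: 3.227 mg/L × 210,000 L = 677.8 g.
(a) Product at 10.3% available Cl: 677.8 / 0.103 = 6580 g.
(a) Volume: 6580 g ÷ 1.18 g/mL = 5576 mL.

(b) [OCl⁻]/[HOCl] = 10^(pH − pKa) = 10^(7.78 − 7.53) = 10^0.25 = 1.778.
(b) Fraction as HOCl = 1 / (1 + 1.778) = 0.3599.
(b) OCl⁻ = (1 − 0.3599) × 7.93 ppm = 5.076 ppm.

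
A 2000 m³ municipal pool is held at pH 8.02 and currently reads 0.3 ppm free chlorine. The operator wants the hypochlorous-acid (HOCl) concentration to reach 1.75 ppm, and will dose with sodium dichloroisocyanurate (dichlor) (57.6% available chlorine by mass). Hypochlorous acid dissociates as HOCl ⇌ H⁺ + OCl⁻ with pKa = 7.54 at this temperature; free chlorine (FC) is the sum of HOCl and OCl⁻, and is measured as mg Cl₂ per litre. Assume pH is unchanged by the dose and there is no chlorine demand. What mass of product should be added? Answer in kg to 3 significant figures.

23.4 kg

Volume: 2000 m³ = 2,000,000 L.
[OCl⁻]/[HOCl] = 10^(pH − pKa) = 10^(8.02 − 7.54) = 3.02; fraction as HOCl = 1/(1 + 3.02) = 0.2488.
Free chlorine required for 1.75 ppm HOCl: 1.75 / 0.2488 = 7.035 ppm.
FC to add: 7.035 − 0.3 = 6.735 mg/L as Cl₂.
Cl₂ equivalent: 6.735 mg/L × 2,000,000 L = 13,470 g.
Product at 57.6% available Cl: 13,470 / 0.576 = 23,390 g.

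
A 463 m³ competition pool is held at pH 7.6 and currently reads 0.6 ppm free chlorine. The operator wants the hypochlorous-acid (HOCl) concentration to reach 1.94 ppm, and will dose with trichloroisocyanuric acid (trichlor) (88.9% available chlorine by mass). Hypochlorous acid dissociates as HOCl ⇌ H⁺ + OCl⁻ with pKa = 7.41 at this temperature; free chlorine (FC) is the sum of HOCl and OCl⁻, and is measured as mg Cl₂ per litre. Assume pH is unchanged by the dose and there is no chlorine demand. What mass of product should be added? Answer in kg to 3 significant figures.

2.26 kg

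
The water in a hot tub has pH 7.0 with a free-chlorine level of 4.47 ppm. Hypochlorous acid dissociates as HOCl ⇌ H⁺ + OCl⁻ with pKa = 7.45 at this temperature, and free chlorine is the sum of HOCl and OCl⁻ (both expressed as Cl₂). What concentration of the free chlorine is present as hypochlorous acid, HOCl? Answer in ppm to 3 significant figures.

[OCl⁻]/[HOCl] = 10^(pH − pKa) = 10^(7.0 − 7.45) = 10^-0.45 = 0.3548.
Fraction as HOCl = 1 / (1 + 0.3548) = 0.7381.
HOCl = 0.7381 × 4.47 ppm = 3.299 ppm.

3.30 ppm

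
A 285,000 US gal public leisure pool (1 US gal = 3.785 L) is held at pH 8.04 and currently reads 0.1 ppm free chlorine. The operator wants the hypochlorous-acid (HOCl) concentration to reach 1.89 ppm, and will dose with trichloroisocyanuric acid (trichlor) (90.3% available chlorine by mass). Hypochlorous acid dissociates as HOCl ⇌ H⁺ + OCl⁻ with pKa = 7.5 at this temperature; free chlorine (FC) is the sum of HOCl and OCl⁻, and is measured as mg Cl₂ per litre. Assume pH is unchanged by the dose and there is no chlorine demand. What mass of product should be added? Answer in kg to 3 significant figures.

9.97 kg

Volume: 285,000 US gal × 3.785 L/gal = 1,078,725 L.
[OCl⁻]/[HOCl] = 10^(pH − pKa) = 10^(8.04 − 7.5) = 3.467; fraction as HOCl = 1/(1 + 3.467) = 0.2238.
Free chlorine required for 1.89 ppm HOCl: 1.89 / 0.2238 = 8.443 ppm.
FC to add: 8.443 − 0.1 = 8.343 mg/L as Cl₂.
Cl₂ equivalent: 8.343 mg/L × 1,078,725 L = 9000 g.
Product at 90.3% available Cl: 9000 / 0.903 = 9967 g.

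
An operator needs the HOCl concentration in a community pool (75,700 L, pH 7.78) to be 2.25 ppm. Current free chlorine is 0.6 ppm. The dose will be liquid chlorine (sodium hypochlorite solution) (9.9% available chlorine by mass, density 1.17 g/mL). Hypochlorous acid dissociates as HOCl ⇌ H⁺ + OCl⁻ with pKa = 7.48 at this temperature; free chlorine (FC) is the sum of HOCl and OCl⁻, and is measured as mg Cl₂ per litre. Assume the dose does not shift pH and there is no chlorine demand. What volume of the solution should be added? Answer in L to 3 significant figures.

[OCl⁻]/[HOCl] = 10^(pH − pKa) = 10^(7.78 − 7.48) = 1.995; fraction as HOCl = 1/(1 + 1.995) = 0.3339.
Free chlorine required for 2.25 ppm HOCl: 2.25 / 0.3339 = 6.739 ppm.
FC to add: 6.739 − 0.6 = 6.139 mg/L as Cl₂.
Cl₂ equivalent: 6.139 mg/L × 75,700 L = 464.7 g.
Product at 9.9% available Cl: 464.7 / 0.099 = 4694 g.
Volume: 4694 g ÷ 1.17 g/mL = 4012 mL.

4.01 L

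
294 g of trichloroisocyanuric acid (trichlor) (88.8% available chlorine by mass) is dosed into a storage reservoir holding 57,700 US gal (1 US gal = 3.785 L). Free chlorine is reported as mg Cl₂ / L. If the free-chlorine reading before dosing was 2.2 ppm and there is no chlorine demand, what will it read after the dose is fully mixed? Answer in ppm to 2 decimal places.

3.40 ppm

Volume: 57,700 US gal × 3.785 L/gal = 218,394 L.
Available chlorine delivered: 294 g × 0.888 = 261.1 g as Cl₂.
Concentration rise: 261.1 g / 218,394 L = 1.195 mg/L = 1.20 ppm.
Final FC: 2.2 + 1.20 = 3.40 ppm.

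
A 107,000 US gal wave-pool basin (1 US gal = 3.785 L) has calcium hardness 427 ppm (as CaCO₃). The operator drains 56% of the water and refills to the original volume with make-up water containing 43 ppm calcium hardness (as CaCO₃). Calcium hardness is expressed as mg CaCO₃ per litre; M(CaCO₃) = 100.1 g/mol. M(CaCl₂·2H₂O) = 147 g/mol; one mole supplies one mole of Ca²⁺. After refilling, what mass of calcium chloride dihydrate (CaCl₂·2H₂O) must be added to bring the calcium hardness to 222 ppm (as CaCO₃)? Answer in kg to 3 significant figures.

5.97 kg

Volume: 107,000 US gal × 3.785 L/gal = 404,995 L.
After draining 56% and refilling: 427 × 0.44 + 43 × 0.56 = 211.96 ppm.
Deficit to target: 222 − 211.96 = 10.04 mg/L.
As CaCO₃: 10.04 mg/L × 404,995 L = 4066 g; ÷ 100.1 = 40.62 mol Ca²⁺.
Mass: 40.62 × 147 = 5971 g.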